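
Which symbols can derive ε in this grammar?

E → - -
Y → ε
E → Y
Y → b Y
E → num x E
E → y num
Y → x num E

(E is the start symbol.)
A non-terminal is nullable if it can derive ε (the empty string): either it has an ε-production, or it has a production whose right-hand side consists entirely of nullable non-terminals.

ε-productions: Y → ε
So Y is immediately nullable.
E → Y: every symbol on the right is nullable, so E is nullable too.
Every non-terminal is now nullable.
Nullable = { 'E', 'Y' }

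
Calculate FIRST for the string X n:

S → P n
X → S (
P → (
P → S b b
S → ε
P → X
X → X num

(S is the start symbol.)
{ '(', 'b' }

FIRST sets of the non-terminals involved (from the grammar, by fixed-point iteration):
  FIRST(X) = { '(', 'b' }

To compute FIRST(X n), process the symbols left to right:
Symbol X is a non-terminal. Add FIRST(X) \ {ε} = { '(', 'b' }
X is not nullable (ε ∉ FIRST(X)), so stop here.
FIRST(X n) = { '(', 'b' }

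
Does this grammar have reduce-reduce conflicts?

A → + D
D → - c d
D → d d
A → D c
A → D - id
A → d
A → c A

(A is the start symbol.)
No reduce-reduce conflicts

Augment with A' → A and build the canonical LR(0) collection (I0 = CLOSURE({[A' → . A]}), then GOTO on every symbol after a dot until no new states appear). It has 16 states:
  I0: { [A → . + D], [A → . D - id], [A → . D c], [A → . c A], [A → . d], [A' → . A], [D → . - c d], [D → . d d] }  — shift
  I1: { [A → + . D], [D → . - c d], [D → . d d] }  — shift
  I2: { [D → - . c d] }  — shift
  I3: { [A' → A .] }  — accept
  I4: { [A → D . - id], [A → D . c] }  — shift
  I5: { [A → . + D], [A → . D - id], [A → . D c], [A → . c A], [A → . d], [A → c . A], [D → . - c d], [D → . d d] }  — shift
  I6: { [A → d .], [D → d . d] }  — shift, reduce
  I7: { [D → d d .] }  — reduce
  I8: { [A → c A .] }  — reduce
  I9: { [A → D - . id] }  — shift
  I10: { [A → D c .] }  — reduce
  I11: { [A → D - id .] }  — reduce
  I12: { [D → - c . d] }  — shift
  I13: { [D → - c d .] }  — reduce
  I14: { [A → + D .] }  — reduce
  I15: { [D → d . d] }  — shift

No state contains more than one complete item.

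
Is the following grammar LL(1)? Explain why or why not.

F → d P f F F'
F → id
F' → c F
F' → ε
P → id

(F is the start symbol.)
A grammar is LL(1) if for each non-terminal N with multiple productions, the predict sets of those productions are pairwise disjoint, where PREDICT(N → α) = (FIRST(α) \ {ε}) ∪ (FOLLOW(N) if α ⇒* ε).

Relevant sets:
  FOLLOW(F') = { $, 'c' }

For F:
  PREDICT(F → d P f F F') = { 'd' }
  PREDICT(F → id) = { 'id' }
For F':
  PREDICT(F' → c F) = { 'c' }
  PREDICT(F' → ε) = { $, 'c' }
P has a single production, so nothing to check there.

Conflict found: Predict set conflict for F': { 'c' }
The grammar is NOT LL(1).

Answer: No. Predict set conflict for F': { 'c' }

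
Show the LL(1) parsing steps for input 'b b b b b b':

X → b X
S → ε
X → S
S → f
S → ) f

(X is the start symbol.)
LL(1) parsing maintains a stack (initially the start symbol over $) and the input. At each step: if the stack top is a terminal, match it against the current input token; if it is a non-terminal N, replace it with the RHS of M[N, lookahead] (the unique production whose predict set contains the lookahead).

Stack is shown with the top on the left.

Stack  Input          Action
----------------------------
X $    b b b b b b $  output X → b X
b X $  b b b b b b $  match 'b'
X $    b b b b b $    output X → b X
b X $  b b b b b $    match 'b'
X $    b b b b $      output X → b X
b X $  b b b b $      match 'b'
X $    b b b $        output X → b X
b X $  b b b $        match 'b'
X $    b b $          output X → b X
b X $  b b $          match 'b'
X $    b $            output X → b X
b X $  b $            match 'b'
X $    $              output X → S
S $    $              output S → ε
$      $              accept

The string is accepted.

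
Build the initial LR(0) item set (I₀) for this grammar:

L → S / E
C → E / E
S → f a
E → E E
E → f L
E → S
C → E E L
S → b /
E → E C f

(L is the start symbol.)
First, augment the grammar with L' → L
I₀ = CLOSURE({ [L' → . L] }):
  [L' → . L] has the dot before L: add [L → . S / E]
  [L → . S / E] has the dot before S: add [S → . f a], [S → . b /]
No further items can be added.

I₀ = { [L → . S / E], [L' → . L], [S → . b /], [S → . f a] }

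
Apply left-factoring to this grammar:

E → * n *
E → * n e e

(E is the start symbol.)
Left-factoring transforms A → αβ₁ | αβ₂ into A → αA' and A' → β₁ | β₂
(α is the longest common prefix among the alternatives). Repeat until
no nonterminal has two alternatives with a common prefix.

Round 1: E has alternatives sharing prefix '* n'. Introduce E': E → * n E'
  Add: E' → *
  Add: E' → e e

No remaining common prefixes — done.

Resulting grammar:
E → * n E'
E' → *
E' → e e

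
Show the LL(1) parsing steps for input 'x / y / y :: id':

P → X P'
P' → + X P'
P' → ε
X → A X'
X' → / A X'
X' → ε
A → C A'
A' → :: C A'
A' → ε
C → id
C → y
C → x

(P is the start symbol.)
Stack is shown with the top on the left.

Stack            Input              Action
------------------------------------------
P $              x / y / y :: id $  output P → X P'
X P' $           x / y / y :: id $  output X → A X'
A X' P' $        x / y / y :: id $  output A → C A'
C A' X' P' $     x / y / y :: id $  output C → x
x A' X' P' $     x / y / y :: id $  match 'x'
A' X' P' $       / y / y :: id $    output A' → ε
X' P' $          / y / y :: id $    output X' → / A X'
/ A X' P' $      / y / y :: id $    match '/'
A X' P' $        y / y :: id $      output A → C A'
C A' X' P' $     y / y :: id $      output C → y
y A' X' P' $     y / y :: id $      match 'y'
A' X' P' $       / y :: id $        output A' → ε
X' P' $          / y :: id $        output X' → / A X'
/ A X' P' $      / y :: id $        match '/'
A X' P' $        y :: id $          output A → C A'
C A' X' P' $     y :: id $          output C → y
y A' X' P' $     y :: id $          match 'y'
A' X' P' $       :: id $            output A' → :: C A'
:: C A' X' P' $  :: id $            match '::'
C A' X' P' $     id $               output C → id
id A' X' P' $    id $               match 'id'
A' X' P' $       $                  output A' → ε
X' P' $          $                  output X' → ε
P' $             $                  output P' → ε
$                $                  accept

The string is accepted.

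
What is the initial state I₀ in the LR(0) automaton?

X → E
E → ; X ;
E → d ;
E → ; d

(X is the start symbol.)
First, augment the grammar with X' → X
I₀ = CLOSURE({ [X' → . X] }):
  [X' → . X] has the dot before X: add [X → . E]
  [X → . E] has the dot before E: add [E → . ; X ;], [E → . d ;], [E → . ; d]
No further items can be added.

I₀ = { [E → . ; X ;], [E → . ; d], [E → . d ;], [X → . E], [X' → . X] }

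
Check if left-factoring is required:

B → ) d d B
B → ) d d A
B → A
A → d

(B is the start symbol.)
Left-factoring is needed when two productions for the same non-terminal
share a common prefix on the right-hand side.

Productions for B:
  B → ) d d B
  B → ) d d A
  B → A

Found common prefix ') d d' in productions for B

Answer: Yes, B has productions with common prefix ') d d'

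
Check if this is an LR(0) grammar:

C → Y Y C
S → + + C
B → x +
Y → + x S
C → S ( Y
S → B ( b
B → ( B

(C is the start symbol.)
Augment with C' → C and build the canonical LR(0) collection (I0 = CLOSURE({[C' → . C]}), then GOTO on every symbol after a dot until no new states appear). It has 22 states:
  I0: { [B → . ( B], [B → . x +], [C → . S ( Y], [C → . Y Y C], [C' → . C], [S → . + + C], [S → . B ( b], [Y → . + x S] }  — shift
  I1: { [B → ( . B], [B → . ( B], [B → . x +] }  — shift
  I2: { [S → + . + C], [Y → + . x S] }  — shift
  I3: { [S → B . ( b] }  — shift
  I4: { [C' → C .] }  — accept
  I5: { [C → S . ( Y] }  — shift
  I6: { [C → Y . Y C], [Y → . + x S] }  — shift
  I7: { [B → x . +] }  — shift
  I8: { [B → x + .] }  — reduce
  I9: { [Y → + . x S] }  — shift
  I10: { [B → . ( B], [B → . x +], [C → . S ( Y], [C → . Y Y C], [C → Y Y . C], [S → . + + C], [S → . B ( b], [Y → . + x S] }  — shift
  I11: { [C → Y Y C .] }  — reduce
  I12: { [B → . ( B], [B → . x +], [S → . + + C], [S → . B ( b], [Y → + x . S] }  — shift
  I13: { [S → + . + C] }  — shift
  I14: { [Y → + x S .] }  — reduce
  I15: { [B → . ( B], [B → . x +], [C → . S ( Y], [C → . Y Y C], [S → + + . C], [S → . + + C], [S → . B ( b], [Y → . + x S] }  — shift
  I16: { [S → + + C .] }  — reduce
  I17: { [C → S ( . Y], [Y → . + x S] }  — shift
  I18: { [C → S ( Y .] }  — reduce
  I19: { [S → B ( . b] }  — shift
  I20: { [S → B ( b .] }  — reduce
  I21: { [B → ( B .] }  — reduce

Every state is either a pure shift/goto state or contains exactly one complete item and nothing to shift — no conflicts. The grammar is LR(0).

Answer: Yes, the grammar is LR(0)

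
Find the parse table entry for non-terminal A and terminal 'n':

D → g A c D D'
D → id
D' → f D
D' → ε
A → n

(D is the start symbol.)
To find M[A, 'n'], we find productions for A where 'n' is in the predict set (PREDICT(N → α) = (FIRST(α) \ {ε}) ∪ (FOLLOW(N) if α ⇒* ε)).

A → n: PREDICT = { 'n' }
  'n' is in predict set, so this production goes in M[A, 'n']

M[A, 'n'] = A → n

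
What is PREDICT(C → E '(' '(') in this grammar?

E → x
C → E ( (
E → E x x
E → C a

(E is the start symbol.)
PREDICT(C → E '(' '(') = (FIRST(RHS) \ {ε}) ∪ (FOLLOW(C) if ε ∈ FIRST(RHS), i.e. RHS ⇒* ε)
FIRST(E) = { 'x' }
FIRST(E '(' '(') = { 'x' }
ε ∉ FIRST(E '(' '('), so FOLLOW(C) is not added.
PREDICT(C → E '(' '(') = { 'x' }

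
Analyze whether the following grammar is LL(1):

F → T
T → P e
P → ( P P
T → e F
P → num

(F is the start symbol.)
Yes, the grammar is LL(1).

Relevant sets:
  FIRST(P) = { '(', 'num' }

For T:
  PREDICT(T → P e) = { '(', 'num' }
  PREDICT(T → e F) = { 'e' }
For P:
  PREDICT(P → '(' P P) = { '(' }
  PREDICT(P → num) = { 'num' }
F has a single production, so nothing to check there.

All predict sets are disjoint. The grammar IS LL(1).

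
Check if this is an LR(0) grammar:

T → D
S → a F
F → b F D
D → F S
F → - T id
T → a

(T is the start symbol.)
Yes, the grammar is LR(0)

A grammar is LR(0) if no state in the canonical LR(0) collection has:
  - both a shift item (dot before a terminal) and a complete item (shift-reduce conflict), or
  - two or more complete items (reduce-reduce conflict; the accept item [T' → T .] counts as a complete item here).

Augment with T' → T and build the canonical LR(0) collection (I0 = CLOSURE({[T' → . T]}), then GOTO on every symbol after a dot until no new states appear). It has 14 states:
  I0: { [D → . F S], [F → . - T id], [F → . b F D], [T → . D], [T → . a], [T' → . T] }  — shift
  I1: { [D → . F S], [F → - . T id], [F → . - T id], [F → . b F D], [T → . D], [T → . a] }  — shift
  I2: { [T → D .] }  — reduce
  I3: { [D → F . S], [S → . a F] }  — shift
  I4: { [T' → T .] }  — accept
  I5: { [T → a .] }  — reduce
  I6: { [F → . - T id], [F → . b F D], [F → b . F D] }  — shift
  I7: { [D → . F S], [F → . - T id], [F → . b F D], [F → b F . D] }  — shift
  I8: { [F → b F D .] }  — reduce
  I9: { [D → F S .] }  — reduce
  I10: { [F → . - T id], [F → . b F D], [S → a . F] }  — shift
  I11: { [S → a F .] }  — reduce
  I12: { [F → - T . id] }  — shift
  I13: { [F → - T id .] }  — reduce

Every state is either a pure shift/goto state or contains exactly one complete item and nothing to shift — no conflicts. The grammar is LR(0).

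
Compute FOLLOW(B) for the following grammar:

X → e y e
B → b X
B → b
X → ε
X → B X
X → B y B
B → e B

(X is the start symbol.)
To compute FOLLOW(B), find every occurrence of B on a right-hand side N → α B β: add FIRST(β) \ {ε}, and if β is empty or nullable also add FOLLOW(N). Iterate to a fixed point.

In X → B X: B is followed by X, add FIRST(X) \ {ε} = { 'b', 'e' }
  X is nullable, so also add FOLLOW(X)
In X → B y B: B is followed by y B, add FIRST(y B) \ {ε} = { 'y' }
In X → B y B: B is at the end, add FOLLOW(X)
In B → e B: B is at the end; this adds FOLLOW(B) to itself — nothing new

The FOLLOW sets referred to above (computed the same way, to a fixed point):
  FOLLOW(X) = { $, 'b', 'e', 'y' }

Taking the union: FOLLOW(B) = { $, 'b', 'e', 'y' }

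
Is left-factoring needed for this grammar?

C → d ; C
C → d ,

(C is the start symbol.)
Left-factoring is needed when two productions for the same non-terminal
share a common prefix on the right-hand side.

Productions for C:
  C → d ; C
  C → d ,

Found common prefix 'd' in productions for C

Answer: Yes, C has productions with common prefix 'd'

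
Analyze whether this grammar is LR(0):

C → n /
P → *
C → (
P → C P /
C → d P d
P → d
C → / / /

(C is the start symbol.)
No. Shift-reduce conflict between [P → d .] and [C → . (]

Augment with C' → C and build the canonical LR(0) collection (I0 = CLOSURE({[C' → . C]}), then GOTO on every symbol after a dot until no new states appear). It has 16 states:
  I0: { [C → . (], [C → . / / /], [C → . d P d], [C → . n /], [C' → . C] }  — shift
  I1: { [C → ( .] }  — reduce
  I2: { [C → / . / /] }  — shift
  I3: { [C' → C .] }  — accept
  I4: { [C → . (], [C → . / / /], [C → . d P d], [C → . n /], [C → d . P d], [P → . *], [P → . C P /], [P → . d] }  — shift
  I5: { [C → n . /] }  — shift
  I6: { [C → n / .] }  — reduce
  I7: { [P → * .] }  — reduce
  I8: { [C → . (], [C → . / / /], [C → . d P d], [C → . n /], [P → . *], [P → . C P /], [P → . d], [P → C . P /] }  — shift
  I9: { [C → d P . d] }  — shift
  I10: { [C → . (], [C → . / / /], [C → . d P d], [C → . n /], [C → d . P d], [P → . *], [P → . C P /], [P → . d], [P → d .] }  — shift, reduce
  I11: { [C → d P d .] }  — reduce
  I12: { [P → C P . /] }  — shift
  I13: { [P → C P / .] }  — reduce
  I14: { [C → / / . /] }  — shift
  I15: { [C → / / / .] }  — reduce

Conflict in state I10:
  Shift-reduce conflict between [P → d .] and [C → . (]
So the grammar is NOT LR(0).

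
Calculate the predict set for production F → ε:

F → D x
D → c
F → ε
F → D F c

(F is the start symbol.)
{ $, 'c' }

PREDICT(F → ε) = (FIRST(RHS) \ {ε}) ∪ (FOLLOW(F) if ε ∈ FIRST(RHS), i.e. RHS ⇒* ε)
The right-hand side is ε (FIRST(ε) = { ε }), so the predict set is FOLLOW(F) = { $, 'c' }
PREDICT(F → ε) = { $, 'c' }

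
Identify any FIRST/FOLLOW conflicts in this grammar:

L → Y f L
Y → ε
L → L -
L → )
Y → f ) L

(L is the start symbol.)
Nullable non-terminals: Y.

Y: nullable alternative(s) Y → ε; FOLLOW(Y) = { 'f' }
  Y → ε: FIRST \ {ε} = { } — this is the only nullable alternative, skip
  Y → f ) L: FIRST \ {ε} = { 'f' } — overlaps FOLLOW(Y) on { 'f' }: CONFLICT

L has no nullable alternative, so no FIRST/FOLLOW check is needed there.

So the grammar has 1 FIRST/FOLLOW conflict (marked CONFLICT above).

Answer: Yes. Y → f ')' L with FOLLOW(Y) on { 'f' }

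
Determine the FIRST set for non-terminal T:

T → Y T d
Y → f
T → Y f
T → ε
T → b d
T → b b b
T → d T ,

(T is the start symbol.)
{ 'b', 'd', 'f', ε }

FIRST sets of the other non-terminals involved (by the same procedure, iterated to a fixed point):
  FIRST(Y) = { 'f' }

From T → Y T d:
  - Y is a non-terminal: add FIRST(Y) \ {ε} = { 'f' }
    Y is not nullable, so stop
From T → Y f:
  - Y is a non-terminal: add FIRST(Y) \ {ε} = { 'f' }
    Y is not nullable, so stop
From T → ε:
  - ε-production, so ε ∈ FIRST(T)
From T → b d:
  - b is a terminal: add 'b' and stop
From T → b b b:
  - b is a terminal: add 'b' and stop
From T → d T ,:
  - d is a terminal: add 'd' and stop

Collecting: FIRST(T) = { 'b', 'd', 'f', ε }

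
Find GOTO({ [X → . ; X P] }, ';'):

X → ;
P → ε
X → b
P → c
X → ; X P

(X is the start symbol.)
{ [X → . ; X P], [X → . ;], [X → . b], [X → ; . X P] }

GOTO(I, ';') = CLOSURE({ [A → αX.β] : [A → α.Xβ] ∈ I, X = ';' })

Items with dot before ';', with the dot advanced:
  [X → . ; X P] → [X → ; . X P]
Closure of the advanced items:
  [X → ; . X P] has the dot before X: add [X → . ;], [X → . b], [X → . ; X P]

GOTO = { [X → . ; X P], [X → . ;], [X → . b], [X → ; . X P] }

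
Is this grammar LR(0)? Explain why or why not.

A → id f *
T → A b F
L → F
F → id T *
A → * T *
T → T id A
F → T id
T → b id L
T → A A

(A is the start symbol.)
No. Shift-reduce conflict between [F → T id .] and [A → . * T *]

A grammar is LR(0) if no state in the canonical LR(0) collection has:
  - both a shift item (dot before a terminal) and a complete item (shift-reduce conflict), or
  - two or more complete items (reduce-reduce conflict; the accept item [A' → A .] counts as a complete item here).

Augment with A' → A and build the canonical LR(0) collection (I0 = CLOSURE({[A' → . A]}), then GOTO on every symbol after a dot until no new states appear). It has 23 states:
  I0: { [A → . * T *], [A → . id f *], [A' → . A] }  — shift
  I1: { [A → * . T *], [A → . * T *], [A → . id f *], [T → . A A], [T → . A b F], [T → . T id A], [T → . b id L] }  — shift
  I2: { [A' → A .] }  — accept
  I3: { [A → id . f *] }  — shift
  I4: { [A → id f . *] }  — shift
  I5: { [A → id f * .] }  — reduce
  I6: { [A → . * T *], [A → . id f *], [T → A . A], [T → A . b F] }  — shift
  I7: { [A → * T . *], [T → T . id A] }  — shift
  I8: { [T → b . id L] }  — shift
  I9: { [A → . * T *], [A → . id f *], [F → . T id], [F → . id T *], [L → . F], [T → . A A], [T → . A b F], [T → . T id A], [T → . b id L], [T → b id . L] }  — shift
  I10: { [L → F .] }  — reduce
  I11: { [T → b id L .] }  — reduce
  I12: { [F → T . id], [T → T . id A] }  — shift
  I13: { [A → . * T *], [A → . id f *], [A → id . f *], [F → id . T *], [T → . A A], [T → . A b F], [T → . T id A], [T → . b id L] }  — shift
  I14: { [F → id T . *], [T → T . id A] }  — shift
  I15: { [F → id T * .] }  — reduce
  I16: { [A → . * T *], [A → . id f *], [T → T id . A] }  — shift
  I17: { [T → T id A .] }  — reduce
  I18: { [A → . * T *], [A → . id f *], [F → T id .], [T → T id . A] }  — shift, reduce
  I19: { [A → * T * .] }  — reduce
  I20: { [T → A A .] }  — reduce
  I21: { [A → . * T *], [A → . id f *], [F → . T id], [F → . id T *], [T → . A A], [T → . A b F], [T → . T id A], [T → . b id L], [T → A b . F] }  — shift
  I22: { [T → A b F .] }  — reduce

Conflict in state I18:
  Shift-reduce conflict between [F → T id .] and [A → . * T *]
So the grammar is NOT LR(0).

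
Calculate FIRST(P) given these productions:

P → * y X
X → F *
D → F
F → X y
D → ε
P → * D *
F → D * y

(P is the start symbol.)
To compute FIRST(P), examine every production with P on the left-hand side, reading each right-hand side left to right until a non-nullable symbol is reached.

From P → * y X:
  - '*' is a terminal: add '*' and stop
From P → * D *:
  - '*' is a terminal: add '*' and stop

Collecting: FIRST(P) = { '*' }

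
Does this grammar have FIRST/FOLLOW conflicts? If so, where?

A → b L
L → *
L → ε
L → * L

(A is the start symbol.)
No FIRST/FOLLOW conflicts.

Nullable non-terminals: L.

L: nullable alternative(s) L → ε; FOLLOW(L) = { $ }
  L → *: FIRST \ {ε} = { '*' } — disjoint from FOLLOW(L)
  L → ε: FIRST \ {ε} = { } — this is the only nullable alternative, skip
  L → * L: FIRST \ {ε} = { '*' } — disjoint from FOLLOW(L)

A has no nullable alternative, so no FIRST/FOLLOW check is needed there.

No FIRST/FOLLOW conflicts found.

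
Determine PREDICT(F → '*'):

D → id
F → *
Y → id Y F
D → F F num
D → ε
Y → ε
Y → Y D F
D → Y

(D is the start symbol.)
{ '*' }

PREDICT(F → '*') = (FIRST(RHS) \ {ε}) ∪ (FOLLOW(F) if ε ∈ FIRST(RHS), i.e. RHS ⇒* ε)
FIRST('*') = { '*' }
ε ∉ FIRST('*'), so FOLLOW(F) is not added.
PREDICT(F → '*') = { '*' }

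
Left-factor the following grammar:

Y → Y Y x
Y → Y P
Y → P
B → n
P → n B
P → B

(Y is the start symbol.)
Left-factoring transforms A → αβ₁ | αβ₂ into A → αA' and A' → β₁ | β₂
(α is the longest common prefix among the alternatives). Repeat until
no nonterminal has two alternatives with a common prefix.

Round 1: Y has alternatives sharing prefix 'Y'. Introduce Y': Y → Y Y'
  Add: Y' → Y x
  Add: Y' → P

No remaining common prefixes — done.

Resulting grammar:
Y → Y Y'
Y' → Y x
Y' → P
Y → P
B → n
P → n B
P → B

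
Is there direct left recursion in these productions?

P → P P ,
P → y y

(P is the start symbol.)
Direct left recursion occurs when N → N α for some non-terminal N (the right-hand side begins with the left-hand side itself).

P → P P ,: LEFT RECURSIVE (starts with P)
P → y y: starts with y

The grammar has direct left recursion on: P.

Answer: Yes, P is left-recursive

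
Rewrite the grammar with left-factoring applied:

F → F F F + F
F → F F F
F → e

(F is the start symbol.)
Left-factoring transforms A → αβ₁ | αβ₂ into A → αA' and A' → β₁ | β₂
(α is the longest common prefix among the alternatives). Repeat until
no nonterminal has two alternatives with a common prefix.

Round 1: F has alternatives sharing prefix 'F F F'. Introduce F': F → F F F F'
  Add: F' → + F
  Add: F' → ε

No remaining common prefixes — done.

Resulting grammar:
F → F F F F'
F' → + F
F' → ε
F → e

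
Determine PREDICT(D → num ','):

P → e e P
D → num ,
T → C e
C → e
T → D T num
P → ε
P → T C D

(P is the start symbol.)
PREDICT(D → num ',') = (FIRST(RHS) \ {ε}) ∪ (FOLLOW(D) if ε ∈ FIRST(RHS), i.e. RHS ⇒* ε)
FIRST(num ',') = { 'num' }
ε ∉ FIRST(num ','), so FOLLOW(D) is not added.
PREDICT(D → num ',') = { 'num' }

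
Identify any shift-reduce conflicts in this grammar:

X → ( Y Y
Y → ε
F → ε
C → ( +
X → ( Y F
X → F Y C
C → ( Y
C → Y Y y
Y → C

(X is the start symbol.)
Yes — I0: [F → .] vs [X → . ( Y F]; I1: [Y → .] vs [C → . ( +]; I2: [Y → .] vs [C → . ( +]; I4: [Y → .] vs [C → . ( +]; I6: [Y → .] vs [C → . ( +]; I8: [Y → .] vs [C → . ( +]; I11: [C → ( Y .] vs [C → . ( +]; I12: [F → .] vs [C → . ( +]; I14: [X → ( Y Y .] vs [C → . ( +]

Augment with X' → X and build the canonical LR(0) collection (I0 = CLOSURE({[X' → . X]}), then GOTO on every symbol after a dot until no new states appear). It has 15 states:
  I0: { [F → .], [X → . ( Y F], [X → . ( Y Y], [X → . F Y C], [X' → . X] }  — shift, reduce
  I1: { [C → . ( +], [C → . ( Y], [C → . Y Y y], [X → ( . Y F], [X → ( . Y Y], [Y → . C], [Y → .] }  — shift, reduce
  I2: { [C → . ( +], [C → . ( Y], [C → . Y Y y], [X → F . Y C], [Y → . C], [Y → .] }  — shift, reduce
  I3: { [X' → X .] }  — accept
  I4: { [C → ( . +], [C → ( . Y], [C → . ( +], [C → . ( Y], [C → . Y Y y], [Y → . C], [Y → .] }  — shift, reduce
  I5: { [Y → C .] }  — reduce
  I6: { [C → . ( +], [C → . ( Y], [C → . Y Y y], [C → Y . Y y], [X → F Y . C], [Y → . C], [Y → .] }  — shift, reduce
  I7: { [X → F Y C .], [Y → C .] }  — 2 reduces
  I8: { [C → . ( +], [C → . ( Y], [C → . Y Y y], [C → Y . Y y], [C → Y Y . y], [Y → . C], [Y → .] }  — shift, reduce
  I9: { [C → Y Y y .] }  — reduce
  I10: { [C → ( + .] }  — reduce
  I11: { [C → ( Y .], [C → . ( +], [C → . ( Y], [C → . Y Y y], [C → Y . Y y], [Y → . C], [Y → .] }  — shift, 2 reduces
  I12: { [C → . ( +], [C → . ( Y], [C → . Y Y y], [C → Y . Y y], [F → .], [X → ( Y . F], [X → ( Y . Y], [Y → . C], [Y → .] }  — shift, 2 reduces
  I13: { [X → ( Y F .] }  — reduce
  I14: { [C → . ( +], [C → . ( Y], [C → . Y Y y], [C → Y . Y y], [C → Y Y . y], [X → ( Y Y .], [Y → . C], [Y → .] }  — shift, 2 reduces

I0 contains reduce item [F → .] and shift items [X → . ( Y F], [X → . ( Y Y] — shift-reduce conflict.
I1 contains reduce item [Y → .] and shift items [C → . ( +], [C → . ( Y] — shift-reduce conflict.
I2 contains reduce item [Y → .] and shift items [C → . ( +], [C → . ( Y] — shift-reduce conflict.
I4 contains reduce item [Y → .] and shift items [C → . ( +], [C → ( . +], [C → . ( Y] — shift-reduce conflict.
I6 contains reduce item [Y → .] and shift items [C → . ( +], [C → . ( Y] — shift-reduce conflict.
I8 contains reduce item [Y → .] and shift items [C → . ( +], [C → . ( Y], [C → Y Y . y] — shift-reduce conflict.
I11 contains reduce items [C → ( Y .], [Y → .] and shift items [C → . ( +], [C → . ( Y] — shift-reduce conflict.
I12 contains reduce items [F → .], [Y → .] and shift items [C → . ( +], [C → . ( Y] — shift-reduce conflict.
I14 contains reduce items [X → ( Y Y .], [Y → .] and shift items [C → . ( +], [C → . ( Y], [C → Y Y . y] — shift-reduce conflict.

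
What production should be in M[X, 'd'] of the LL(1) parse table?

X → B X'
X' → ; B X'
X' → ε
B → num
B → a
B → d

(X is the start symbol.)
X → B X'

To find M[X, 'd'], we find productions for X where 'd' is in the predict set (PREDICT(N → α) = (FIRST(α) \ {ε}) ∪ (FOLLOW(N) if α ⇒* ε)).

Relevant sets:
  FIRST(B) = { 'a', 'd', 'num' }

X → B X': PREDICT = { 'a', 'd', 'num' }
  'd' is in predict set, so this production goes in M[X, 'd']

M[X, 'd'] = X → B X'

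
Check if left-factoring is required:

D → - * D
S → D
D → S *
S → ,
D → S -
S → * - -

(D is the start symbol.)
Left-factoring is needed when two productions for the same non-terminal
share a common prefix on the right-hand side.

Productions for D:
  D → - * D
  D → S *
  D → S -
Productions for S:
  S → D
  S → ,
  S → * - -

Found common prefix 'S' in productions for D

Answer: Yes, D has productions with common prefix 'S'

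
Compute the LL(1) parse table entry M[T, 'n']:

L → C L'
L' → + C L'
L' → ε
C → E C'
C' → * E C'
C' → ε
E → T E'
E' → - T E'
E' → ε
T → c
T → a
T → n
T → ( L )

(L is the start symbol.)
To find M[T, 'n'], we find productions for T where 'n' is in the predict set (PREDICT(N → α) = (FIRST(α) \ {ε}) ∪ (FOLLOW(N) if α ⇒* ε)).

T → c: PREDICT = { 'c' }
T → a: PREDICT = { 'a' }
T → n: PREDICT = { 'n' }
  'n' is in predict set, so this production goes in M[T, 'n']
T → ( L ): PREDICT = { '(' }

M[T, 'n'] = T → n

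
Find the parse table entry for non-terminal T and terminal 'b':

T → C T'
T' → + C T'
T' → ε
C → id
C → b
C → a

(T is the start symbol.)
To find M[T, 'b'], we find productions for T where 'b' is in the predict set (PREDICT(N → α) = (FIRST(α) \ {ε}) ∪ (FOLLOW(N) if α ⇒* ε)).

Relevant sets:
  FIRST(C) = { 'a', 'b', 'id' }

T → C T': PREDICT = { 'a', 'b', 'id' }
  'b' is in predict set, so this production goes in M[T, 'b']

M[T, 'b'] = T → C T'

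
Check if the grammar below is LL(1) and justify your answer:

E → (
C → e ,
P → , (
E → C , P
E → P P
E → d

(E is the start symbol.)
A grammar is LL(1) if for each non-terminal N with multiple productions, the predict sets of those productions are pairwise disjoint, where PREDICT(N → α) = (FIRST(α) \ {ε}) ∪ (FOLLOW(N) if α ⇒* ε).

Relevant sets:
  FIRST(C) = { 'e' }
  FIRST(P) = { ',' }

For E:
  PREDICT(E → '(') = { '(' }
  PREDICT(E → C ',' P) = { 'e' }
  PREDICT(E → P P) = { ',' }
  PREDICT(E → d) = { 'd' }
C, P have a single production, so nothing to check there.

All predict sets are disjoint. The grammar IS LL(1).

Answer: Yes, the grammar is LL(1).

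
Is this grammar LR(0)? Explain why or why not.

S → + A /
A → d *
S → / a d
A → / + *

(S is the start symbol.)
Yes, the grammar is LR(0)

Augment with S' → S and build the canonical LR(0) collection (I0 = CLOSURE({[S' → . S]}), then GOTO on every symbol after a dot until no new states appear). It has 13 states:
  I0: { [S → . + A /], [S → . / a d], [S' → . S] }  — shift
  I1: { [A → . / + *], [A → . d *], [S → + . A /] }  — shift
  I2: { [S → / . a d] }  — shift
  I3: { [S' → S .] }  — accept
  I4: { [S → / a . d] }  — shift
  I5: { [S → / a d .] }  — reduce
  I6: { [A → / . + *] }  — shift
  I7: { [S → + A . /] }  — shift
  I8: { [A → d . *] }  — shift
  I9: { [A → d * .] }  — reduce
  I10: { [S → + A / .] }  — reduce
  I11: { [A → / + . *] }  — shift
  I12: { [A → / + * .] }  — reduce

Every state is either a pure shift/goto state or contains exactly one complete item and nothing to shift — no conflicts. The grammar is LR(0).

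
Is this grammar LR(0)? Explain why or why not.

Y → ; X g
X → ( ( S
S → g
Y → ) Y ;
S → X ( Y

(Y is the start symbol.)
A grammar is LR(0) if no state in the canonical LR(0) collection has:
  - both a shift item (dot before a terminal) and a complete item (shift-reduce conflict), or
  - two or more complete items (reduce-reduce conflict; the accept item [Y' → Y .] counts as a complete item here).

Augment with Y' → Y and build the canonical LR(0) collection (I0 = CLOSURE({[Y' → . Y]}), then GOTO on every symbol after a dot until no new states appear). It has 15 states:
  I0: { [Y → . ) Y ;], [Y → . ; X g], [Y' → . Y] }  — shift
  I1: { [Y → ) . Y ;], [Y → . ) Y ;], [Y → . ; X g] }  — shift
  I2: { [X → . ( ( S], [Y → ; . X g] }  — shift
  I3: { [Y' → Y .] }  — accept
  I4: { [X → ( . ( S] }  — shift
  I5: { [Y → ; X . g] }  — shift
  I6: { [Y → ; X g .] }  — reduce
  I7: { [S → . X ( Y], [S → . g], [X → ( ( . S], [X → . ( ( S] }  — shift
  I8: { [X → ( ( S .] }  — reduce
  I9: { [S → X . ( Y] }  — shift
  I10: { [S → g .] }  — reduce
  I11: { [S → X ( . Y], [Y → . ) Y ;], [Y → . ; X g] }  — shift
  I12: { [S → X ( Y .] }  — reduce
  I13: { [Y → ) Y . ;] }  — shift
  I14: { [Y → ) Y ; .] }  — reduce

Every state is either a pure shift/goto state or contains exactly one complete item and nothing to shift — no conflicts. The grammar is LR(0).

Answer: Yes, the grammar is LR(0)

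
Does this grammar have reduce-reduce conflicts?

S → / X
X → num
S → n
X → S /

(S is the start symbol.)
No reduce-reduce conflicts

A reduce-reduce conflict occurs when an LR(0) state has two complete items [A → α .] and [B → β .] — both call for a reduction, and with no lookahead the parser cannot choose between them.

Augment with S' → S and build the canonical LR(0) collection (I0 = CLOSURE({[S' → . S]}), then GOTO on every symbol after a dot until no new states appear). It has 8 states:
  I0: { [S → . / X], [S → . n], [S' → . S] }  — shift
  I1: { [S → . / X], [S → . n], [S → / . X], [X → . S /], [X → . num] }  — shift
  I2: { [S' → S .] }  — accept
  I3: { [S → n .] }  — reduce
  I4: { [X → S . /] }  — shift
  I5: { [S → / X .] }  — reduce
  I6: { [X → num .] }  — reduce
  I7: { [X → S / .] }  — reduce

No state contains more than one complete item.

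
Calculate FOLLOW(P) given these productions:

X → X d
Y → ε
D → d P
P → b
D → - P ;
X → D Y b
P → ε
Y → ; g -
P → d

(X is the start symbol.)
{ ';', 'b' }

In D → d P: P is at the end, add FOLLOW(D)
In D → - P ;: P is followed by ';', add FIRST(';') \ {ε} = { ';' }

The FOLLOW sets referred to above (computed the same way, to a fixed point):
  FOLLOW(D) = { ';', 'b' }

Taking the union: FOLLOW(P) = { ';', 'b' }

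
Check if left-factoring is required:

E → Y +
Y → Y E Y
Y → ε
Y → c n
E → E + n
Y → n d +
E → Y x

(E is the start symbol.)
Yes, E has productions with common prefix 'Y'

Left-factoring is needed when two productions for the same non-terminal
share a common prefix on the right-hand side.

Productions for E:
  E → Y +
  E → E + n
  E → Y x
Productions for Y:
  Y → Y E Y
  Y → ε
  Y → c n
  Y → n d +

Found common prefix 'Y' in productions for E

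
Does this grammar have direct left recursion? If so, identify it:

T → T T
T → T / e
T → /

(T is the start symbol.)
Yes, T is left-recursive

Direct left recursion occurs when N → N α for some non-terminal N (the right-hand side begins with the left-hand side itself).

T → T T: LEFT RECURSIVE (starts with T)
T → T / e: LEFT RECURSIVE (starts with T)
T → /: starts with '/'

The grammar has direct left recursion on: T.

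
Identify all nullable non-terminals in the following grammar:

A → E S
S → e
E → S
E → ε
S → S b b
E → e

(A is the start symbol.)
ε-productions: E → ε
So E is immediately nullable.
No further non-terminal can be added: every production for the remaining non-terminals contains a terminal or a non-nullable non-terminal.
Nullable = { 'E' }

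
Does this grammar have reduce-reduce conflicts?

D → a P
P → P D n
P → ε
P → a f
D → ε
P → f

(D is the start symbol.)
Augment with D' → D and build the canonical LR(0) collection (I0 = CLOSURE({[D' → . D]}), then GOTO on every symbol after a dot until no new states appear). It has 9 states:
  I0: { [D → . a P], [D → .], [D' → . D] }  — shift, reduce
  I1: { [D' → D .] }  — accept
  I2: { [D → a . P], [P → . P D n], [P → . a f], [P → . f], [P → .] }  — shift, reduce
  I3: { [D → . a P], [D → .], [D → a P .], [P → P . D n] }  — shift, 2 reduces
  I4: { [P → a . f] }  — shift
  I5: { [P → f .] }  — reduce
  I6: { [P → a f .] }  — reduce
  I7: { [P → P D . n] }  — shift
  I8: { [P → P D n .] }  — reduce

I3 contains complete items [D → .], [D → a P .] — reduce-reduce conflict.

Answer: Yes — I3: [D → .] vs [D → a P .]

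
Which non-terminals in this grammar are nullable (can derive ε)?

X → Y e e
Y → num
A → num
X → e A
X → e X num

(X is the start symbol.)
None

A non-terminal is nullable if it can derive ε (the empty string): either it has an ε-production, or it has a production whose right-hand side consists entirely of nullable non-terminals.

There are no ε-productions, so no non-terminal can derive ε.
No non-terminals are nullable.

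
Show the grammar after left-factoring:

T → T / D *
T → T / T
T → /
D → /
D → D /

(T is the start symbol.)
T → T / T'
T' → D *
T' → T
T → /
D → /
D → D /

Left-factoring transforms A → αβ₁ | αβ₂ into A → αA' and A' → β₁ | β₂
(α is the longest common prefix among the alternatives). Repeat until
no nonterminal has two alternatives with a common prefix.

Round 1: T has alternatives sharing prefix 'T /'. Introduce T': T → T / T'
  Add: T' → D *
  Add: T' → T

No remaining common prefixes — done.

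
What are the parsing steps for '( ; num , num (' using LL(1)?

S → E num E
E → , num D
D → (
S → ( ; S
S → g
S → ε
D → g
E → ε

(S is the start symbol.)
Stack is shown with the top on the left.

Stack      Input              Action
------------------------------------
S $        ( ; num , num ( $  output S → ( ; S
( ; S $    ( ; num , num ( $  match '('
; S $      ; num , num ( $    match ';'
S $        num , num ( $      output S → E num E
E num E $  num , num ( $      output E → ε
num E $    num , num ( $      match 'num'
E $        , num ( $          output E → , num D
, num D $  , num ( $          match ','
num D $    num ( $            match 'num'
D $        ( $                output D → (
( $        ( $                match '('
$          $                  accept

The string is accepted.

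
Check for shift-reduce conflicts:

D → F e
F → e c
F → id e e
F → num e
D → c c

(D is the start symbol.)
A shift-reduce conflict occurs when an LR(0) state has both:
  - a complete (reduce) item [A → α .] (dot at the end), and
  - a shift item [B → β . c γ] (dot before a terminal).

Augment with D' → D and build the canonical LR(0) collection (I0 = CLOSURE({[D' → . D]}), then GOTO on every symbol after a dot until no new states appear). It has 13 states:
  I0: { [D → . F e], [D → . c c], [D' → . D], [F → . e c], [F → . id e e], [F → . num e] }  — shift
  I1: { [D' → D .] }  — accept
  I2: { [D → F . e] }  — shift
  I3: { [D → c . c] }  — shift
  I4: { [F → e . c] }  — shift
  I5: { [F → id . e e] }  — shift
  I6: { [F → num . e] }  — shift
  I7: { [F → num e .] }  — reduce
  I8: { [F → id e . e] }  — shift
  I9: { [F → id e e .] }  — reduce
  I10: { [F → e c .] }  — reduce
  I11: { [D → c c .] }  — reduce
  I12: { [D → F e .] }  — reduce

No state contains both a complete item and a shift item.

Answer: No shift-reduce conflicts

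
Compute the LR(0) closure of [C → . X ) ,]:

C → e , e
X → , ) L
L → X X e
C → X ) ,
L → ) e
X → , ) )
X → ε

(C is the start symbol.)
{ [C → . X ) ,], [X → . , ) )], [X → . , ) L], [X → .] }

To compute CLOSURE, for each item [A → α.Bβ] where B is a non-terminal, add [B → .γ] for all productions B → γ; repeat for the newly added items until nothing changes.

Start with: [C → . X ) ,]
  [C → . X ) ,] has the dot before X: add [X → . , ) L], [X → . , ) )], [X → .]
No further items can be added.

CLOSURE = { [C → . X ) ,], [X → . , ) )], [X → . , ) L], [X → .] }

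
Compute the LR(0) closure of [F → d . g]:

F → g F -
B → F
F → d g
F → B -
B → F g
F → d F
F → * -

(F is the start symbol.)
{ [F → d . g] }

Start with: [F → d . g]
The dot precedes the terminal g, so nothing is added.

CLOSURE = { [F → d . g] }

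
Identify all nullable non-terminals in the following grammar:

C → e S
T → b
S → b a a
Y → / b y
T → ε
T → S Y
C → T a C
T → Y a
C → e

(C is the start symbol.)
{ 'T' }

ε-productions: T → ε
So T is immediately nullable.
No further non-terminal can be added: every production for the remaining non-terminals contains a terminal or a non-nullable non-terminal.
Nullable = { 'T' }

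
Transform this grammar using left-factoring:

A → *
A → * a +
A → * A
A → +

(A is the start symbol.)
Left-factoring transforms A → αβ₁ | αβ₂ into A → αA' and A' → β₁ | β₂
(α is the longest common prefix among the alternatives). Repeat until
no nonterminal has two alternatives with a common prefix.

Round 1: A has alternatives sharing prefix '*'. Introduce A': A → * A'
  Add: A' → ε
  Add: A' → a +
  Add: A' → A

No remaining common prefixes — done.

Resulting grammar:
A → * A'
A' → ε
A' → a +
A' → A
A → +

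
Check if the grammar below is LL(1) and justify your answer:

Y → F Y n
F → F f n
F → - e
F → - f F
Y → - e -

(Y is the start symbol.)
No. Predict set conflict for Y: { '-' }

A grammar is LL(1) if for each non-terminal N with multiple productions, the predict sets of those productions are pairwise disjoint, where PREDICT(N → α) = (FIRST(α) \ {ε}) ∪ (FOLLOW(N) if α ⇒* ε).

Relevant sets:
  FIRST(F) = { '-' }

For Y:
  PREDICT(Y → F Y n) = { '-' }
  PREDICT(Y → '-' e '-') = { '-' }
For F:
  PREDICT(F → F f n) = { '-' }
  PREDICT(F → '-' e) = { '-' }
  PREDICT(F → '-' f F) = { '-' }

Conflict found: Predict set conflict for Y: { '-' }
The grammar is NOT LL(1).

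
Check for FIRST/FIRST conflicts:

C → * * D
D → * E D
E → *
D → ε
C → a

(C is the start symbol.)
No FIRST/FIRST conflicts.

A FIRST/FIRST conflict occurs when two productions N → α and N → β for the same non-terminal have FIRST(α) ∩ FIRST(β) ≠ ∅ (with ε ∈ FIRST of a nullable right-hand side, so two nullable alternatives also conflict).

Productions for C:
  C → * * D: FIRST = { '*' }
  C → a: FIRST = { 'a' }
Productions for D:
  D → * E D: FIRST = { '*' }
  D → ε: FIRST = { ε }
E has only one production, so no FIRST/FIRST conflict is possible there.

All alternatives of each non-terminal have pairwise disjoint FIRST sets.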